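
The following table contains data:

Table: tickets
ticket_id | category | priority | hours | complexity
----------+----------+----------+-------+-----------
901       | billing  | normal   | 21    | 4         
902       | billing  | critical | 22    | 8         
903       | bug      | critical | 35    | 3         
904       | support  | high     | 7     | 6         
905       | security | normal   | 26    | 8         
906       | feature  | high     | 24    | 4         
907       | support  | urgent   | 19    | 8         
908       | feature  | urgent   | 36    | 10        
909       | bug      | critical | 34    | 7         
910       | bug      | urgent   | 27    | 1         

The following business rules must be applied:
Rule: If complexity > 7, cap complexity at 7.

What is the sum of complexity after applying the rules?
53

Step 1: 4 records have complexity > 7
Step 2: These records originally summed to 34
Step 3: After capping: 4 × 7 = 28
Step 4: Unaffected records sum: 25
Step 5: Final sum = 28 + 25 = 53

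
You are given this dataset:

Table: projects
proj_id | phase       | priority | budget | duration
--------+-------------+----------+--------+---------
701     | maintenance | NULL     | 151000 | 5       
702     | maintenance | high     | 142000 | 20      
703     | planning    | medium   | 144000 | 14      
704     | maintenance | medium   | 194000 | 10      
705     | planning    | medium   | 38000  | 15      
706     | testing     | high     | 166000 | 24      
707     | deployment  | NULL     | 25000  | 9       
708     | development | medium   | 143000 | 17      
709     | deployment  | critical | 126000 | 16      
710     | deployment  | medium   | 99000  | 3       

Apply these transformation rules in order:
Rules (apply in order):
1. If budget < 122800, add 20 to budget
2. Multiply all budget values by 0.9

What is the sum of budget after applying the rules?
1105254.0

Step 1: Apply Rule 1 - Add 20 to records with budget < 122800
  - 3 records affected: 162000 + (3 × 20) = 162060
  - Unaffected records: 1066000
  - Sum after Rule 1: 1228060
Step 2: Apply Rule 2 - Multiply all by 0.9
  - 1228060 × 0.9 = 1105254.0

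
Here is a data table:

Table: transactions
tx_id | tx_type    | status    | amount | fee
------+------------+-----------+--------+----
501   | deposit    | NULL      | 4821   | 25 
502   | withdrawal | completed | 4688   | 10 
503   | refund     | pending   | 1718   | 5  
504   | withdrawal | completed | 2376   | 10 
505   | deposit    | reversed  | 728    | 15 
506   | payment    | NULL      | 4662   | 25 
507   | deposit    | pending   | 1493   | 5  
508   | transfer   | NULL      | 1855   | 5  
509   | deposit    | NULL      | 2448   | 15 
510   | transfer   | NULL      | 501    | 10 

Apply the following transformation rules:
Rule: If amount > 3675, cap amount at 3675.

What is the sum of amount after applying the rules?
22144

Step 1: 3 records have amount > 3675
Step 2: These records originally summed to 14171
Step 3: After capping: 3 × 3675 = 11025
Step 4: Unaffected records sum: 11119
Step 5: Final sum = 11025 + 11119 = 22144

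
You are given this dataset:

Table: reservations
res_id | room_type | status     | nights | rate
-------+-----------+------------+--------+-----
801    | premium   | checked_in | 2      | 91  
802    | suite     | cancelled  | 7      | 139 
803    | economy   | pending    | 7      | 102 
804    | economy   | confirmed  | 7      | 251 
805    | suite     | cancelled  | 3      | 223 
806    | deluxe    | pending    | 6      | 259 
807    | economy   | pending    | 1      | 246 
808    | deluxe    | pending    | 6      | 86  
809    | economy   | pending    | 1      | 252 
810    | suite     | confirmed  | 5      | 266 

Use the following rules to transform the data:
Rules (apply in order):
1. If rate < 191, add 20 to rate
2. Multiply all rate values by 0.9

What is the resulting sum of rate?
1795.5

Step 1: Apply Rule 1 - Add 20 to records with rate < 191
  - 4 records affected: 418 + (4 × 20) = 498
  - Unaffected records: 1497
  - Sum after Rule 1: 1995
Step 2: Apply Rule 2 - Multiply all by 0.9
  - 1995 × 0.9 = 1795.5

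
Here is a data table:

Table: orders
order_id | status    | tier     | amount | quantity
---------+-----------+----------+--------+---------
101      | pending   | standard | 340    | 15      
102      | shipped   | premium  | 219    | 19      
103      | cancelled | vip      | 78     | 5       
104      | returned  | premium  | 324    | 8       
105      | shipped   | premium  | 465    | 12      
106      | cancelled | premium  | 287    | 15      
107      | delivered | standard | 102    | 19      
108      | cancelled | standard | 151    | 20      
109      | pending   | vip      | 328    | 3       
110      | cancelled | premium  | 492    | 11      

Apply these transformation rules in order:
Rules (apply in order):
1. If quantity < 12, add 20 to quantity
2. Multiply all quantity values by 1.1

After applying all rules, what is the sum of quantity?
227.7

Step 1: Apply Rule 1 - Add 20 to records with quantity < 12
  - 4 records affected: 27 + (4 × 20) = 107
  - Unaffected records: 100
  - Sum after Rule 1: 207
Step 2: Apply Rule 2 - Multiply all by 1.1
  - 207 × 1.1 = 227.7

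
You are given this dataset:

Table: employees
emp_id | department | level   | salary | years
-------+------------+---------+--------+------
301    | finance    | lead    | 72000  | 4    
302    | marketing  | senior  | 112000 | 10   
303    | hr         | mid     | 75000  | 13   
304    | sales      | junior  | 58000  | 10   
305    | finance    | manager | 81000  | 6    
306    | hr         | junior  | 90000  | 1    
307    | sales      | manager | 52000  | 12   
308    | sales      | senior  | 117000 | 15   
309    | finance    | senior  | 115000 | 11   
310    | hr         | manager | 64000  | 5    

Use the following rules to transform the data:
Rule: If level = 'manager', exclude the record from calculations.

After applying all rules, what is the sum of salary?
639000

Step 1: Identify records where level = 'manager'
Step 2: The excluded records sum to 197000
Step 3: Original total salary = 836000
Step 4: Remaining total = 836000 - 197000 = 639000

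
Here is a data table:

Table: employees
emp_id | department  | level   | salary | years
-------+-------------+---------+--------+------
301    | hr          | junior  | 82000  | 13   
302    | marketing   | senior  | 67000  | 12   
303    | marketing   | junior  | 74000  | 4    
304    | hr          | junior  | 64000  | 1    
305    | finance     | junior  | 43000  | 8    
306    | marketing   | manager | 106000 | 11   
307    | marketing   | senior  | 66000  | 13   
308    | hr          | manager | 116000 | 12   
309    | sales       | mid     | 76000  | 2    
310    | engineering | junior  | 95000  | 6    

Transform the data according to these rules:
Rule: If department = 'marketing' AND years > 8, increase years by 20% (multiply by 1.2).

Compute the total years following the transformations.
89.2

Step 1: Find records where department = 'marketing' AND years > 8
Step 2: 3 records match, summing to 36
Step 3: After multiplier: 36 × 1.2 = 43.2
Step 4: Unaffected records sum: 46
Step 5: Final sum = 43.2 + 46 = 89.2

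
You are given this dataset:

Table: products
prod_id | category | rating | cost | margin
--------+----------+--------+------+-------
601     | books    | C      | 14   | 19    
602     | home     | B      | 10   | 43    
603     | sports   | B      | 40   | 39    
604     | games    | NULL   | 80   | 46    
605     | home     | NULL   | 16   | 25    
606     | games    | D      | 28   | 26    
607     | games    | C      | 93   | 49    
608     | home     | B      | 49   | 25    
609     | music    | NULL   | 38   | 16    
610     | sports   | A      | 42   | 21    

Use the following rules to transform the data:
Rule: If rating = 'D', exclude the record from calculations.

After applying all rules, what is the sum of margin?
283

Step 1: Identify records where rating = 'D'
Step 2: The excluded records sum to 26
Step 3: Original total margin = 309
Step 4: Remaining total = 309 - 26 = 283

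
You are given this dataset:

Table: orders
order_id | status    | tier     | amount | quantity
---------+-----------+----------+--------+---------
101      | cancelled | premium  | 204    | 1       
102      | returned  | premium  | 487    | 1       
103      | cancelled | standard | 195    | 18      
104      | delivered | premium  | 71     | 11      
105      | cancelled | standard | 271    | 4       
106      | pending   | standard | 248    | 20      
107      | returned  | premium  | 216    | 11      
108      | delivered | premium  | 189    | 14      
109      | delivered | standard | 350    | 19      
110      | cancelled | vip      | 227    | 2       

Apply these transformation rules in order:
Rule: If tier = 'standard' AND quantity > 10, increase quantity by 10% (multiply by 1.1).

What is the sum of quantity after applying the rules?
106.7

Step 1: Find records where tier = 'standard' AND quantity > 10
Step 2: 3 records match, summing to 57
Step 3: After multiplier: 57 × 1.1 = 62.7
Step 4: Unaffected records sum: 44
Step 5: Final sum = 62.7 + 44 = 106.7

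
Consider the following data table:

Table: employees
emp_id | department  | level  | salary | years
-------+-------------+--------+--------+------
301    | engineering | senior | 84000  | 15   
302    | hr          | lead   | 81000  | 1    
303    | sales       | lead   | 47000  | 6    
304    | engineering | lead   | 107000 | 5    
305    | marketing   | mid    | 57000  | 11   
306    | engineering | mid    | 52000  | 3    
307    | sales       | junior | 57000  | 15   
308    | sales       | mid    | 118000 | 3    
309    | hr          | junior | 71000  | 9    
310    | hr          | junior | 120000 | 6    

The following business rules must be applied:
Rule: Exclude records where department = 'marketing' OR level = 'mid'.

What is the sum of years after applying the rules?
57

Step 1: Find records where department = 'marketing' OR level = 'mid'
Step 2: 3 records match, summing to 17
Step 3: Original sum: 74
Step 4: Remaining sum = 74 - 17 = 57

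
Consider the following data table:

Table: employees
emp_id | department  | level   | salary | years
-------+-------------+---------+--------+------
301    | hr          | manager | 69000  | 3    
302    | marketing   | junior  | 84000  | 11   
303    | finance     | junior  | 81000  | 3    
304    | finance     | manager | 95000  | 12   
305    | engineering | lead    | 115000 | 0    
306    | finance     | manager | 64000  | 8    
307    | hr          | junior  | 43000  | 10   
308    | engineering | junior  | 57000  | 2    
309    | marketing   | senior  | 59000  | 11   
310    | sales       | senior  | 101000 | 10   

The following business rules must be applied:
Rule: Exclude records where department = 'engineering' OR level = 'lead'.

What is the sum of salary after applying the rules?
596000

Step 1: Find records where department = 'engineering' OR level = 'lead'
Step 2: 2 records match, summing to 172000
Step 3: Original sum: 768000
Step 4: Remaining sum = 768000 - 172000 = 596000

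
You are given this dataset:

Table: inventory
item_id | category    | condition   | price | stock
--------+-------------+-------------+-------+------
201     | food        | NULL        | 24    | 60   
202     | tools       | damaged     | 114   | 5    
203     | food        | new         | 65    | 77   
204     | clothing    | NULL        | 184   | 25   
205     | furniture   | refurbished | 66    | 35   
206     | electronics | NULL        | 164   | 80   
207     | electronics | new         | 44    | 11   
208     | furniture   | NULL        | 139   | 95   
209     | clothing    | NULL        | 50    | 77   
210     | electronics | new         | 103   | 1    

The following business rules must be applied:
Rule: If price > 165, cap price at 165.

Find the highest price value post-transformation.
165

Step 1: Original maximum price = 184
Step 2: Apply cap at 165
Step 3: 1 records had price > 165 and were capped
Step 4: Maximum after transformation = 165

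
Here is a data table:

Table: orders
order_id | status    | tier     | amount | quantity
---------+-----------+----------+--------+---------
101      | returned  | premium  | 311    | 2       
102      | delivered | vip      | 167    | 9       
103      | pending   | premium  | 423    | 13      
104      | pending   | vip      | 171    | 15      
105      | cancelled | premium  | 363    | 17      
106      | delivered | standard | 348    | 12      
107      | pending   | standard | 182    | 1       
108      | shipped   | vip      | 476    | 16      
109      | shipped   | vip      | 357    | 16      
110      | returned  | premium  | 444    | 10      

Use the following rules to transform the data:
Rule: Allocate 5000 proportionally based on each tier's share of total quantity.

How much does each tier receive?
premium: 1891.89, standard: 585.59, vip: 2522.52

Step 1: Calculate total quantity = 111
Step 2: Calculate each tier's proportion:
  premium: 42/111 = 37.84% → 1891.89
  standard: 13/111 = 11.71% → 585.59
  vip: 56/111 = 50.45% → 2522.52
Step 3: Verify: sum of allocations ≈ 5000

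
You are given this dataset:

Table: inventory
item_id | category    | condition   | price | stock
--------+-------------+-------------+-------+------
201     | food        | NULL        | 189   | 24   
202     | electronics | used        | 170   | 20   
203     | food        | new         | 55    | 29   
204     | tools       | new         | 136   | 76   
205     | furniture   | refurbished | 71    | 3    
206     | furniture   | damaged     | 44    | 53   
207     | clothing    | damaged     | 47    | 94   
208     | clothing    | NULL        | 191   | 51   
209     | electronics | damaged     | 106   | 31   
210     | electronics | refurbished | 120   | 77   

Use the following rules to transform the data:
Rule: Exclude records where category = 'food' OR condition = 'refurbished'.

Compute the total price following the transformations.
694

Step 1: Find records where category = 'food' OR condition = 'refurbished'
Step 2: 4 records match, summing to 435
Step 3: Original sum: 1129
Step 4: Remaining sum = 1129 - 435 = 694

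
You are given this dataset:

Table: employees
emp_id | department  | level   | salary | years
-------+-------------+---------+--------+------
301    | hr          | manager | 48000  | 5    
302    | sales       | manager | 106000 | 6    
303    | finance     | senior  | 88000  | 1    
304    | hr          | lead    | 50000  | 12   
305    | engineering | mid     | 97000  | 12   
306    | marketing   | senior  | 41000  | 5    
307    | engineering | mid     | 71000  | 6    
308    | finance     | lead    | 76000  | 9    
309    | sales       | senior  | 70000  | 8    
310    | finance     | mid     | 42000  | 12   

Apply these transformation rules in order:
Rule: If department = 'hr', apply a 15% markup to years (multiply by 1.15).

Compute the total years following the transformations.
78.55

Step 1: Records with department = 'hr' have total years = 17
Step 2: Apply multiplier: 17 × 1.15 = 19.55
Step 3: Other records total: 59
Step 4: Final sum = 19.55 + 59 = 78.55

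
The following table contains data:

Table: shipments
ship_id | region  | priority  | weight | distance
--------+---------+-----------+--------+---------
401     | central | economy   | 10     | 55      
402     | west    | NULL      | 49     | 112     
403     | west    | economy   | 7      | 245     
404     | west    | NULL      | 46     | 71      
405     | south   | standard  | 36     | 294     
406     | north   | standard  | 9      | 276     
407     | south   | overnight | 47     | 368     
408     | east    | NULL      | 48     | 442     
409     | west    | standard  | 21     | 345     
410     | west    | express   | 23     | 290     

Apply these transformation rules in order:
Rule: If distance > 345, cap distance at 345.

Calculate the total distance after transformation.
2378

Step 1: 2 records have distance > 345
Step 2: These records originally summed to 810
Step 3: After capping: 2 × 345 = 690
Step 4: Unaffected records sum: 1688
Step 5: Final sum = 690 + 1688 = 2378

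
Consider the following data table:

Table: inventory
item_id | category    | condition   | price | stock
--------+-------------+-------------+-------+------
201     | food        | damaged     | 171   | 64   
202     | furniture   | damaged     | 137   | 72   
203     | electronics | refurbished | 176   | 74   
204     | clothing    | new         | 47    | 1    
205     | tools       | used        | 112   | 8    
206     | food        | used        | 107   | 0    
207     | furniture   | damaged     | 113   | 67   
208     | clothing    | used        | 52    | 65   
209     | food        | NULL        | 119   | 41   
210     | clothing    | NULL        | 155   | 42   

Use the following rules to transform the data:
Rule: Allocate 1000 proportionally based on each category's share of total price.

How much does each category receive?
clothing: 213.62, electronics: 148.02, food: 333.89, furniture: 210.26, tools: 94.2

Step 1: Calculate total price = 1189
Step 2: Calculate each category's proportion:
  clothing: 254/1189 = 21.36% → 213.62
  electronics: 176/1189 = 14.80% → 148.02
  food: 397/1189 = 33.39% → 333.89
  furniture: 250/1189 = 21.03% → 210.26
  tools: 112/1189 = 9.42% → 94.2
Step 3: Verify: sum of allocations ≈ 1000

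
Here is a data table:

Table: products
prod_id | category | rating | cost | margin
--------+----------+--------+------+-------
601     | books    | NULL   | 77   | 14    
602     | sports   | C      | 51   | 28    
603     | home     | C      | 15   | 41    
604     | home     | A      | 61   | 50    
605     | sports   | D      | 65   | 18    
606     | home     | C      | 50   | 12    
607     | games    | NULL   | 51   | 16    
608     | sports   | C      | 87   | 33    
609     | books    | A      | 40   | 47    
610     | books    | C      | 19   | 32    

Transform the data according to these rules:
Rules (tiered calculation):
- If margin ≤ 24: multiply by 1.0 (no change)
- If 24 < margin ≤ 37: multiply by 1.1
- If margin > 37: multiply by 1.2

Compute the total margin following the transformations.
327.9

Step 1: Tier 1 (margin ≤ 24): 4 records, sum = 60 × 1.0 = 60.0
Step 2: Tier 2 (24 < margin ≤ 37): 3 records, sum = 93 × 1.1 = 102.3
Step 3: Tier 3 (margin > 37): 3 records, sum = 138 × 1.2 = 165.6
Step 4: Final sum = 60.0 + 102.3 + 165.6 = 327.9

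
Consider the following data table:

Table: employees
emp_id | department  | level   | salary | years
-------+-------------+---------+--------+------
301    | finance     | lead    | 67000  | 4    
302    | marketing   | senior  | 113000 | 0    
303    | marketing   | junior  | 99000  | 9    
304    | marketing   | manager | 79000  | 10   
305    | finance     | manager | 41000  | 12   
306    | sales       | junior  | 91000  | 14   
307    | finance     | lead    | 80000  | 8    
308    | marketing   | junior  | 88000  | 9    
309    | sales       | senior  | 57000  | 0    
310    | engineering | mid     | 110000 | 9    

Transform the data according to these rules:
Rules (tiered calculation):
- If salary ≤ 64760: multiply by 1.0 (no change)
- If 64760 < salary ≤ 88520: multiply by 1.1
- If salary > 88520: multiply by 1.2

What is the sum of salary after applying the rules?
939000.0

Step 1: Tier 1 (salary ≤ 64760): 2 records, sum = 98000 × 1.0 = 98000.0
Step 2: Tier 2 (64760 < salary ≤ 88520): 4 records, sum = 314000 × 1.1 = 345400.0
Step 3: Tier 3 (salary > 88520): 4 records, sum = 413000 × 1.2 = 495600.0
Step 4: Final sum = 98000.0 + 345400.0 + 495600.0 = 939000.0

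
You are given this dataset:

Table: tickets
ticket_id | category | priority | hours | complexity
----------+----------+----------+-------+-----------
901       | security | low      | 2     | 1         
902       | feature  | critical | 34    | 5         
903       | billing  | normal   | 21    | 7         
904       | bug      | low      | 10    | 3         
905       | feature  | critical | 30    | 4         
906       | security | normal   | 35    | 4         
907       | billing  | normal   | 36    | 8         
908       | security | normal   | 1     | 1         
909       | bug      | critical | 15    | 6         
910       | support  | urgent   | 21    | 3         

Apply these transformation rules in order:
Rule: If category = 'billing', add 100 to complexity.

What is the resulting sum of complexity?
242

Step 1: Count records where category = 'billing': 2
Step 2: Total bonus added: 2 × 100 = 200
Step 3: Original sum of complexity: 42
Step 4: Final sum = 42 + 200 = 242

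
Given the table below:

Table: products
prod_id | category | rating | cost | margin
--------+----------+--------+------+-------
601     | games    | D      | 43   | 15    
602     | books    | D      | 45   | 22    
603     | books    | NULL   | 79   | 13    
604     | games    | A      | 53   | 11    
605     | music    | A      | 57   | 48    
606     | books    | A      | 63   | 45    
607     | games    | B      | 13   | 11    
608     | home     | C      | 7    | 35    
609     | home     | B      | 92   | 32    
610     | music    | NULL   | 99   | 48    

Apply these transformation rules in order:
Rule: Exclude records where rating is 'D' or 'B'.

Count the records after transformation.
6

Step 1: Count records to exclude
  - 2 (D) + 2 (B) = 4 records
Step 2: Total records: 10
Step 3: Remaining = 10 - 4 = 6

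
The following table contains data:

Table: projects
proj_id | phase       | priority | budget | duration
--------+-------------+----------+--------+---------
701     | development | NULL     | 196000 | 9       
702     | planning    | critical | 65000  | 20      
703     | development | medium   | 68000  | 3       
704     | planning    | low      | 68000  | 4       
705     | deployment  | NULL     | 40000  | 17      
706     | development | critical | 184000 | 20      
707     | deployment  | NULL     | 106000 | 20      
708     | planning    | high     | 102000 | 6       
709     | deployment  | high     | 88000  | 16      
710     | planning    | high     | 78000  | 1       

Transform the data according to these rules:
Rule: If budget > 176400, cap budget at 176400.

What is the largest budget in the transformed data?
176400

Step 1: Original maximum budget = 196000
Step 2: Apply cap at 176400
Step 3: 2 records had budget > 176400 and were capped
Step 4: Maximum after transformation = 176400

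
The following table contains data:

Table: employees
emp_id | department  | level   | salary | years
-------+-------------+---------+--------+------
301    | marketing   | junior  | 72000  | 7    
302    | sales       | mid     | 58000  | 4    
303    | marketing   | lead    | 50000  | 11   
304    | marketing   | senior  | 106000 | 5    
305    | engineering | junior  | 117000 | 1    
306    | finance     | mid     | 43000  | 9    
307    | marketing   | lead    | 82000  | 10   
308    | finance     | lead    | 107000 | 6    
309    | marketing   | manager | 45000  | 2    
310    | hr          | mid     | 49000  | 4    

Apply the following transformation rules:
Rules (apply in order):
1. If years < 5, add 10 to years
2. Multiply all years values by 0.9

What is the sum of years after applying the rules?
89.1

Step 1: Apply Rule 1 - Add 10 to records with years < 5
  - 4 records affected: 11 + (4 × 10) = 51
  - Unaffected records: 48
  - Sum after Rule 1: 99
Step 2: Apply Rule 2 - Multiply all by 0.9
  - 99 × 0.9 = 89.1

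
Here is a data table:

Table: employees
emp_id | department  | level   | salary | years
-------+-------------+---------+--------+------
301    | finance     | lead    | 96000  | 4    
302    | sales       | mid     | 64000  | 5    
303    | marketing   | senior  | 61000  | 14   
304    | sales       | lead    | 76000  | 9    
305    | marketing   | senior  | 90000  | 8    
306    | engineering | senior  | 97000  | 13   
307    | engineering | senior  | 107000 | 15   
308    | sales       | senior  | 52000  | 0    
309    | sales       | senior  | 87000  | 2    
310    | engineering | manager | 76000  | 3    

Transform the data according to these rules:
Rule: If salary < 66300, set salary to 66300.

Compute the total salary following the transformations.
827900

Step 1: 3 records have salary < 66300
Step 2: These records originally summed to 177000
Step 3: After setting to minimum: 3 × 66300 = 198900
Step 4: Unaffected records sum: 629000
Step 5: Final sum = 198900 + 629000 = 827900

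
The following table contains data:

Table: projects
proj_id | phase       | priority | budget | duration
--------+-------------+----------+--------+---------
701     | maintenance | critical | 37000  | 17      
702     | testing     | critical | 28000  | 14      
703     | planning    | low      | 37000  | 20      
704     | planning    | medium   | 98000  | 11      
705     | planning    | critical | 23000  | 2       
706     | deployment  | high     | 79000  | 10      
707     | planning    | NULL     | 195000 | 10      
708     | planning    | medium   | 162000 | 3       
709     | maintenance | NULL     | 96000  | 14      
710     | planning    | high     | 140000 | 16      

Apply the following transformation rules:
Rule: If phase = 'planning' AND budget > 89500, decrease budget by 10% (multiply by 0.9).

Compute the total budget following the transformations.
835500.0

Step 1: Find records where phase = 'planning' AND budget > 89500
Step 2: 4 records match, summing to 595000
Step 3: After multiplier: 595000 × 0.9 = 535500.0
Step 4: Unaffected records sum: 300000
Step 5: Final sum = 535500.0 + 300000 = 835500.0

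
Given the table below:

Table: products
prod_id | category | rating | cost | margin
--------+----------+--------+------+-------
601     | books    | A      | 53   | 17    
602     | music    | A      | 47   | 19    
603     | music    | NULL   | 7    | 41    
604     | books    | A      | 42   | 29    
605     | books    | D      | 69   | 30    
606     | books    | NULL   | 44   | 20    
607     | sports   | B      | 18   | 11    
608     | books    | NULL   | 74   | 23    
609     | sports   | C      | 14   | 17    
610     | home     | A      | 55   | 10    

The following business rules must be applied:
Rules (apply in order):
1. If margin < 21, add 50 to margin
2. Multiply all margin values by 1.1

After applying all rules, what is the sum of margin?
568.7

Step 1: Apply Rule 1 - Add 50 to records with margin < 21
  - 6 records affected: 94 + (6 × 50) = 394
  - Unaffected records: 123
  - Sum after Rule 1: 517
Step 2: Apply Rule 2 - Multiply all by 1.1
  - 517 × 1.1 = 568.7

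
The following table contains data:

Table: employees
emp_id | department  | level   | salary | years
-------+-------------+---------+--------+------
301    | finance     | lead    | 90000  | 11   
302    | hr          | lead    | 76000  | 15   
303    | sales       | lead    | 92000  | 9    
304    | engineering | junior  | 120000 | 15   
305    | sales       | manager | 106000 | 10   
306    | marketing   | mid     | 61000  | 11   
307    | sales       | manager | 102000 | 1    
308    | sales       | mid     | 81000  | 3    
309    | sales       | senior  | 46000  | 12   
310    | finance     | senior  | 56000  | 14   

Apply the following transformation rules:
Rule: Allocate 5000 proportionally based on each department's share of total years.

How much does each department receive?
engineering: 742.57, finance: 1237.62, hr: 742.57, marketing: 544.55, sales: 1732.67

Step 1: Calculate total years = 101
Step 2: Calculate each department's proportion:
  engineering: 15/101 = 14.85% → 742.57
  finance: 25/101 = 24.75% → 1237.62
  hr: 15/101 = 14.85% → 742.57
  marketing: 11/101 = 10.89% → 544.55
  sales: 35/101 = 34.65% → 1732.67
Step 3: Verify: sum of allocations ≈ 5000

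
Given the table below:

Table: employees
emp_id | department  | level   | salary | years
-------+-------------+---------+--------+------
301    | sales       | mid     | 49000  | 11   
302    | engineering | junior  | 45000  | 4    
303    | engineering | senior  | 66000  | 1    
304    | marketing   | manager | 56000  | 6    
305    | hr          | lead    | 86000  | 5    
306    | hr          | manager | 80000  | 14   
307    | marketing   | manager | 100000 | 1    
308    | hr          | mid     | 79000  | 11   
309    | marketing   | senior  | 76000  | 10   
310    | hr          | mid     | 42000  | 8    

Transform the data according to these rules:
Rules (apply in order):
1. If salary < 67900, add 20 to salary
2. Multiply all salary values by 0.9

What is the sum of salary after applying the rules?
611190.0

Step 1: Apply Rule 1 - Add 20 to records with salary < 67900
  - 5 records affected: 258000 + (5 × 20) = 258100
  - Unaffected records: 421000
  - Sum after Rule 1: 679100
Step 2: Apply Rule 2 - Multiply all by 0.9
  - 679100 × 0.9 = 611190.0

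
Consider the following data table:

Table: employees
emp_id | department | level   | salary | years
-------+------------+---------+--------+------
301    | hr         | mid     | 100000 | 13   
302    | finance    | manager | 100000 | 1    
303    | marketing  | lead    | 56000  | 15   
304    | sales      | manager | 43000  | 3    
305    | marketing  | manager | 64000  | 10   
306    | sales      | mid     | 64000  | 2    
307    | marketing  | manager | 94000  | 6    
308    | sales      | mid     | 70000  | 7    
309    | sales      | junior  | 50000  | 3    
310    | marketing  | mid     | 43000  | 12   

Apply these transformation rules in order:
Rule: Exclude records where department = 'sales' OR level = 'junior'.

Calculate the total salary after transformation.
457000

Step 1: Find records where department = 'sales' OR level = 'junior'
Step 2: 4 records match, summing to 227000
Step 3: Original sum: 684000
Step 4: Remaining sum = 684000 - 227000 = 457000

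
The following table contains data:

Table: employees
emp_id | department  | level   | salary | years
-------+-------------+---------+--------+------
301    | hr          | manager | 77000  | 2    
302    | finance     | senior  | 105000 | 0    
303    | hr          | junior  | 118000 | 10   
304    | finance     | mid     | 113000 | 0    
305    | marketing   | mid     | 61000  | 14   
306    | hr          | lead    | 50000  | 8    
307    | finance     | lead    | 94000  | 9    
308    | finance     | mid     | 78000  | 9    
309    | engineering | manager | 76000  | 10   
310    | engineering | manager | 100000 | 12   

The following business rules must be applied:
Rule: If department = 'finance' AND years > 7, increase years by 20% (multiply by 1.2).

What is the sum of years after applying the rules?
77.6

Step 1: Find records where department = 'finance' AND years > 7
Step 2: 2 records match, summing to 18
Step 3: After multiplier: 18 × 1.2 = 21.6
Step 4: Unaffected records sum: 56
Step 5: Final sum = 21.6 + 56 = 77.6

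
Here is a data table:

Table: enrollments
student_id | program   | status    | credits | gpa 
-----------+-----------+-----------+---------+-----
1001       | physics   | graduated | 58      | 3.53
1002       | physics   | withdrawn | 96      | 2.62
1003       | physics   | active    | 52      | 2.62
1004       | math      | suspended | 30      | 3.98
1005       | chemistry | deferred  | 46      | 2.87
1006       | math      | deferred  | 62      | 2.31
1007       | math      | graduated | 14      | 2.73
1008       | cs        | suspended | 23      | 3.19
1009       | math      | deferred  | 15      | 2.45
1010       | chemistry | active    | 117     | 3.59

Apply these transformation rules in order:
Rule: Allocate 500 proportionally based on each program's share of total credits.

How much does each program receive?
chemistry: 158.87, cs: 22.42, math: 117.93, physics: 200.78

Step 1: Calculate total credits = 513
Step 2: Calculate each program's proportion:
  chemistry: 163/513 = 31.77% → 158.87
  cs: 23/513 = 4.48% → 22.42
  math: 121/513 = 23.59% → 117.93
  physics: 206/513 = 40.16% → 200.78
Step 3: Verify: sum of allocations ≈ 500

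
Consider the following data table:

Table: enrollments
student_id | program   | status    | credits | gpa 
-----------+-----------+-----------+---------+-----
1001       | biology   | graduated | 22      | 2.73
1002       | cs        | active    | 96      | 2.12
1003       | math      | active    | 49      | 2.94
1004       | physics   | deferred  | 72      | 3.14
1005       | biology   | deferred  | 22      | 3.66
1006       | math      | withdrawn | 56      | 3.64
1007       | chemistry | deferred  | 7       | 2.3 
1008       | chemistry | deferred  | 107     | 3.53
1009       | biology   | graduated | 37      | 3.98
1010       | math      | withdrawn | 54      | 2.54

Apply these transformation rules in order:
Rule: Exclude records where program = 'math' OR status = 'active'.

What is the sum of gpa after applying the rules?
19.34

Step 1: Find records where program = 'math' OR status = 'active'
Step 2: 4 records match, summing to 11.24
Step 3: Original sum: 30.58
Step 4: Remaining sum = 30.58 - 11.24 = 19.34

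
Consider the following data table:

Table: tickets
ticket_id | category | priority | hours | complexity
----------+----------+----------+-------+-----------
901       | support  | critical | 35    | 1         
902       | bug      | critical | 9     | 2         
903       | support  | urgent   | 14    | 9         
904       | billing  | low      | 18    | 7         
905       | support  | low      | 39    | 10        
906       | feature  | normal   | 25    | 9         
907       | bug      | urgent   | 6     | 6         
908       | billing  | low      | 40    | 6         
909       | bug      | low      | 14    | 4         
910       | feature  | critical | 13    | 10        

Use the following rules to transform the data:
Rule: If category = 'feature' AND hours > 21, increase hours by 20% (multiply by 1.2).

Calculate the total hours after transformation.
218.0

Step 1: Find records where category = 'feature' AND hours > 21
Step 2: 1 records match, summing to 25
Step 3: After multiplier: 25 × 1.2 = 30.0
Step 4: Unaffected records sum: 188
Step 5: Final sum = 30.0 + 188 = 218.0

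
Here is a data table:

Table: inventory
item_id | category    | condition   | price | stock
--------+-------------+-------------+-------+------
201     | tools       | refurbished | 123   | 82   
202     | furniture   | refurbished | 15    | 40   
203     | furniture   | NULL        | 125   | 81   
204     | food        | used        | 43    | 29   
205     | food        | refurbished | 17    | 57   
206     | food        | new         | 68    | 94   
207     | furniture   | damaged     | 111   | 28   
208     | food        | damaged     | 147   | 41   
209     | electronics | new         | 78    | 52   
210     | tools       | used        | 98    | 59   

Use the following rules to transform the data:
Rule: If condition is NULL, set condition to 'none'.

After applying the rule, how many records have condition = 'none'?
1

Step 1: Count records where condition IS NULL
Step 2: Found 1 records with NULL condition
Step 3: These records will have condition set to 'none'
Step 4: Records already having condition = 'none': 0
Step 5: Answer: 1 + 0 = 1 records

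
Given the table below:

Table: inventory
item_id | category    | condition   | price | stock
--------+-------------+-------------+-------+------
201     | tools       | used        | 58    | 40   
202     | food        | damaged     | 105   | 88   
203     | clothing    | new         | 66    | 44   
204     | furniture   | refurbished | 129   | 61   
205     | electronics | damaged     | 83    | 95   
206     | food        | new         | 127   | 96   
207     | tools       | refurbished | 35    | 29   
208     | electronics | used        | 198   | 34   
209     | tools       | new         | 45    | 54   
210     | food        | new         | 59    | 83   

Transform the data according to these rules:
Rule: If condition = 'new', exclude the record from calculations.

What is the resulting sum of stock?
347

Step 1: Identify records where condition = 'new'
Step 2: The excluded records sum to 277
Step 3: Original total stock = 624
Step 4: Remaining total = 624 - 277 = 347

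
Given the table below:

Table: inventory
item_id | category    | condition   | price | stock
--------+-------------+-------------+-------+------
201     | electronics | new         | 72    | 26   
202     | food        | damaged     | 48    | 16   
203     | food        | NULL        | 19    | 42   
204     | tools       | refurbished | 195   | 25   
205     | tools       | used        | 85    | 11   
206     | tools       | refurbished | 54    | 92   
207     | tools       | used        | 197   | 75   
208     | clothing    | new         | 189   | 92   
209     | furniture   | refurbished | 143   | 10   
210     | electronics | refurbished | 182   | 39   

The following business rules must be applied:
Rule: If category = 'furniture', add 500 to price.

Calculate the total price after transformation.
1684

Step 1: Count records where category = 'furniture': 1
Step 2: Total bonus added: 1 × 500 = 500
Step 3: Original sum of price: 1184
Step 4: Final sum = 1184 + 500 = 1684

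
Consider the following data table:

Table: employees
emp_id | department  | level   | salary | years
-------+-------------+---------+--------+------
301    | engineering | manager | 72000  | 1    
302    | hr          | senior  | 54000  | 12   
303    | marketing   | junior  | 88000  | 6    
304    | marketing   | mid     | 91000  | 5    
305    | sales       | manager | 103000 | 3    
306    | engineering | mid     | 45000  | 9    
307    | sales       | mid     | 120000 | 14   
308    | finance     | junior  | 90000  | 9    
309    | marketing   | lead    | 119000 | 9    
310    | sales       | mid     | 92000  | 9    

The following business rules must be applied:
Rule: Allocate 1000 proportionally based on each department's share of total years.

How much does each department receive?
engineering: 129.87, finance: 116.88, hr: 155.84, marketing: 259.74, sales: 337.66

Step 1: Calculate total years = 77
Step 2: Calculate each department's proportion:
  engineering: 10/77 = 12.99% → 129.87
  finance: 9/77 = 11.69% → 116.88
  hr: 12/77 = 15.58% → 155.84
  marketing: 20/77 = 25.97% → 259.74
  sales: 26/77 = 33.77% → 337.66
Step 3: Verify: sum of allocations ≈ 1000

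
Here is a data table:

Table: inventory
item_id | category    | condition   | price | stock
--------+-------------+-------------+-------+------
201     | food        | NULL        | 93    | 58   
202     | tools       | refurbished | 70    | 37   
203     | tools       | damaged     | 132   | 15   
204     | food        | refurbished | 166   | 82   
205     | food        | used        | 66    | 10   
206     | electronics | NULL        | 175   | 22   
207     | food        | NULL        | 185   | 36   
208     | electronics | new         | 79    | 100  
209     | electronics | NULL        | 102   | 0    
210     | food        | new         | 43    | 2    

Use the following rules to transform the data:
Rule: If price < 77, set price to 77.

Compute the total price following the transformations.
1163

Step 1: 3 records have price < 77
Step 2: These records originally summed to 179
Step 3: After setting to minimum: 3 × 77 = 231
Step 4: Unaffected records sum: 932
Step 5: Final sum = 231 + 932 = 1163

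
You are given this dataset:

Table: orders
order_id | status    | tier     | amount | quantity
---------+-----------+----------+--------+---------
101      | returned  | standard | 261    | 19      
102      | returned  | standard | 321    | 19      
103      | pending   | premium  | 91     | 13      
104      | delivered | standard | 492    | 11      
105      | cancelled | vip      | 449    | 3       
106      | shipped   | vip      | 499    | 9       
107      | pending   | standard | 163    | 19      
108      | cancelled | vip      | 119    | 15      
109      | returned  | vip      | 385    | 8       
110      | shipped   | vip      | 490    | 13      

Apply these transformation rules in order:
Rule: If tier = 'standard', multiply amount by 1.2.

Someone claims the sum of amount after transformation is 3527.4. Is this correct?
No, the correct result is 3517.4.

Step 1: Calculate the correct sum after transformation
Step 2: Apply multiplier 1.2 to records where tier = 'standard'
Step 3: Correct result = 3517.4
Step 4: Claimed result = 3527.4
Step 5: 3517.4 ≠ 3527.4
Conclusion: The claimed result is incorrect. The correct answer is 3517.4.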